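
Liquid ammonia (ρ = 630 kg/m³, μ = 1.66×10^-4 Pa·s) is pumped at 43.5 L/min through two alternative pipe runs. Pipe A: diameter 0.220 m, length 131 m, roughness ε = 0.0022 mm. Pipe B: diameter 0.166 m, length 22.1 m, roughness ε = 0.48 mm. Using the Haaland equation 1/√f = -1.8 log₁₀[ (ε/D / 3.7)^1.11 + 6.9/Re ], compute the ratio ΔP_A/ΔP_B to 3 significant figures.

Pipe A: V = Q/A = 0.000725/0.03801 = 0.01907 m/s; Re = 1.592e+04; ε/D = 1e-05; Haaland → f = 0.0273; ΔP_A = f(L/D)(ρV²/2) = 1.862 Pa.
Pipe B: V = Q/A = 0.000725/0.02164 = 0.0335 m/s; Re = 2.11e+04; ε/D = 0.00289; Haaland → f = 0.0308; ΔP_B = f(L/D)(ρV²/2) = 1.449 Pa.
ΔP_A/ΔP_B = 1.862/1.449 = 1.29.

ΔP_A/ΔP_B ≈ 1.29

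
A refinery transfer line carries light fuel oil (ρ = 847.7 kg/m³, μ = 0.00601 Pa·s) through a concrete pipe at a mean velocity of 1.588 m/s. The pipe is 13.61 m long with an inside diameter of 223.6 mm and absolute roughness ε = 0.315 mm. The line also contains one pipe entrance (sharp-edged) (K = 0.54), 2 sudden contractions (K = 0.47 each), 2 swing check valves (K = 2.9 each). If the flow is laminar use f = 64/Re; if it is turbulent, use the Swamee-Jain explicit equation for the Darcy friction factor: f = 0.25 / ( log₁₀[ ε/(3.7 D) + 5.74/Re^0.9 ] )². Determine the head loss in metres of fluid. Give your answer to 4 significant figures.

Reynolds number Re = ρVD/μ = 847.7 · 1.588 · 0.2236 / 0.00601 = 5.008e+04.
Re > 4000 → turbulent. Relative roughness ε/D = 0.000315/0.2236 = 0.00141. Swamee-Jain: f = 0.25/(log₁₀[0.00141/3.7 + 5.74/5.008e+04^0.9])² = 0.25/(log₁₀[0.000381 + 0.000338])² = 0.25/(-3.143)² = 0.0253.
Total minor-loss coefficient ΣK = 1·0.54 + 2·0.47 + 2·2.9 = 7.28.
ΔP = [f·L/D + ΣK]·(ρV²/2) = [0.0253·13.61/0.2236 + 7.28]·(847.7·1.588²/2) = [1.54 + 7.28]·1069 = 9427 Pa.
Head loss h_f = ΔP/(ρg) = 9427/(847.7·9.81) = 1.134 m.

h_f ≈ 1.134 m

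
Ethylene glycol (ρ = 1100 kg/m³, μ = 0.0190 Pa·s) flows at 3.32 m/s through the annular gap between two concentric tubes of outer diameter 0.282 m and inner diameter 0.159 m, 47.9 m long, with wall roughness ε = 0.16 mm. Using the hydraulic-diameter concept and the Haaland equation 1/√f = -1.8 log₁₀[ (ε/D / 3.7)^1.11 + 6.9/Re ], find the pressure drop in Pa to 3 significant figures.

ΔP ≈ 64600 Pa

Hydraulic diameter D_h = 4A/P = D_o - D_i = 0.282 - 0.159 = 0.123 m.
Re = ρVD_h/μ = 1100·3.32·0.123/0.019 = 2.364e+04.
ε/D_h = 0.00016/0.123 = 0.0013; Haaland gives 1/√f = -1.8 log₁₀[0.000147+0.000292] = 6.045, so f = 0.02737.
ΔP = f(L/D_h)(ρV²/2) = 0.02737·47.9/0.123·6062 = 6.462e+04 Pa.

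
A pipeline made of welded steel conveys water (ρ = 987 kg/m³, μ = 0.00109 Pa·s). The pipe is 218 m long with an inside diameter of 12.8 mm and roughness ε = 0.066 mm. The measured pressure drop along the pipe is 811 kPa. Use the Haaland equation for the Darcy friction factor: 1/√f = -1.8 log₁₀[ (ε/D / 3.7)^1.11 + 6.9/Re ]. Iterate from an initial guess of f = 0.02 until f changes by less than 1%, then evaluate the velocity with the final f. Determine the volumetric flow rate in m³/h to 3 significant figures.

Rearranging Darcy-Weisbach: V = √(2·ΔP·D/(f·L·ρ)). With ε/D = 6.6e-05/0.0128 = 0.00516, iterate starting from f = 0.02:
  f = 0.02 → V = √(2·8.11e+05·0.0128/(0.02·218·987)) = 2.196 m/s; Re = ρVD/μ = 2.546e+04; f → 0.03376
  f = 0.03376 → V = 1.691 m/s; Re = 1.959e+04; f → 0.03457
  f = 0.03457 → V = 1.671 m/s; Re = 1.936e+04; f → 0.03461
Converged (Δf/f < 1%). With the final f = 0.03461: V = √(2·8.11e+05·0.0128/(0.03461·218·987)) = 1.67 m/s.
Q = V·A = 1.67·(π/4·0.0128²) = 0.0002149 m³/s = 0.773 m³/h.

Q ≈ 0.773 m³/h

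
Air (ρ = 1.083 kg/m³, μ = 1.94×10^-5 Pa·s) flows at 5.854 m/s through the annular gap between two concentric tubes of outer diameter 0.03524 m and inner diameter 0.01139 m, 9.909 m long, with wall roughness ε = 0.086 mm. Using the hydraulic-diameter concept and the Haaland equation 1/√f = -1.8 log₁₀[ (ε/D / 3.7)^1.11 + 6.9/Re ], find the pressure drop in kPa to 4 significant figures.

ΔP ≈ 0.2883 kPa

Hydraulic diameter D_h = 4A/P = D_o - D_i = 0.03524 - 0.01139 = 0.02385 m.
Re = ρVD_h/μ = 1.083·5.854·0.02385/1.94e-05 = 7794.
ε/D_h = 8.6e-05/0.02385 = 0.00361; Haaland gives 1/√f = -1.8 log₁₀[0.000455+0.000885] = 5.171, so f = 0.03739.
ΔP = f(L/D_h)(ρV²/2) = 0.03739·9.909/0.02385·18.56 = 288.3 Pa.
ΔP = 0.2883 kPa.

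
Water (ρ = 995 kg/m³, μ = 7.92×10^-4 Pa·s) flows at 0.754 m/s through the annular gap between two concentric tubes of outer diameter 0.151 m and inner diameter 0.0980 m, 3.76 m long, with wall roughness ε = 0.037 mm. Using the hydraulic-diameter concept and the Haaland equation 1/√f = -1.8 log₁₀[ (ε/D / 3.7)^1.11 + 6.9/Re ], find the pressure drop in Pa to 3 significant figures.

ΔP ≈ 458 Pa

Hydraulic diameter D_h = 4A/P = D_o - D_i = 0.151 - 0.098 = 0.053 m.
Re = ρVD_h/μ = 995·0.754·0.053/0.000792 = 5.02e+04.
ε/D_h = 3.7e-05/0.053 = 0.000698; Haaland gives 1/√f = -1.8 log₁₀[7.35e-05+0.000137] = 6.617, so f = 0.02284.
ΔP = f(L/D_h)(ρV²/2) = 0.02284·3.76/0.053·282.8 = 458.3 Pa.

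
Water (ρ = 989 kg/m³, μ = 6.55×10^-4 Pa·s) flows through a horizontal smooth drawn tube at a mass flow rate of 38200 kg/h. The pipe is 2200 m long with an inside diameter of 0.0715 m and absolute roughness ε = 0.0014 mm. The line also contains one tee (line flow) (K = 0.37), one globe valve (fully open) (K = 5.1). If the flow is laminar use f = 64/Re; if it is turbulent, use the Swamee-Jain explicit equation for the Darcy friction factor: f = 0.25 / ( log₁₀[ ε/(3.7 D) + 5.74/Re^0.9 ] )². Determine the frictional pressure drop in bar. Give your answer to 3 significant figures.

ΔP ≈ 16.2 bar

ṁ = 38200 kg/h = 38200/3600 = 10.61 kg/s.
A = πD²/4 = π(0.0715)²/4 = 0.004015 m²; mean velocity V = ṁ/(ρA) = 10.61/(989 · 0.004015) = 2.672 m/s.
Reynolds number Re = ρVD/μ = 989 · 2.672 · 0.0715 / 0.000655 = 2.885e+05.
Re > 4000 → turbulent. Relative roughness ε/D = 1.4e-06/0.0715 = 1.96e-05. Swamee-Jain: f = 0.25/(log₁₀[1.96e-05/3.7 + 5.74/2.885e+05^0.9])² = 0.25/(log₁₀[5.29e-06 + 7e-05])² = 0.25/(-4.124)² = 0.0147.
Total minor-loss coefficient ΣK = 1·0.37 + 1·5.1 = 5.47.
ΔP = [f·L/D + ΣK]·(ρV²/2) = [0.0147·2200/0.0715 + 5.47]·(989·2.672²/2) = [452.4 + 5.47]·3531 = 1.617e+06 Pa.
ΔP = 1.617e+06 Pa = 16.2 bar.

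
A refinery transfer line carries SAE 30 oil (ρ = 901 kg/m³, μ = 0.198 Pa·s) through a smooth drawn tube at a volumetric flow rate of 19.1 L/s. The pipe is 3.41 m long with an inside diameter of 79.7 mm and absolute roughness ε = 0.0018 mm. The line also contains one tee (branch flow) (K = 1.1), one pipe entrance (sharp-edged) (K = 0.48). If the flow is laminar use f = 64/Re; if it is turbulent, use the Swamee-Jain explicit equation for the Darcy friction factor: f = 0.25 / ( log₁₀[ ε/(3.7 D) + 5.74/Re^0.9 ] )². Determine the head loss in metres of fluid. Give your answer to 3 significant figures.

Q = 19.1 L/s = 19.1/1000 = 0.0191 m³/s.
Cross-sectional area A = πD²/4 = π(0.0797)²/4 = 0.004989 m²; mean velocity V = Q/A = 0.0191/0.004989 = 3.828 m/s.
Reynolds number Re = ρVD/μ = 901 · 3.828 · 0.0797 / 0.198 = 1388.
Re < 2300 → laminar flow, so f = 64/Re = 64/1388 = 0.04609 (the turbulent correlation is not needed).
Total minor-loss coefficient ΣK = 1·1.1 + 1·0.48 = 1.58.
ΔP = [f·L/D + ΣK]·(ρV²/2) = [0.04609·3.41/0.0797 + 1.58]·(901·3.828²/2) = [1.972 + 1.58]·6603 = 2.345e+04 Pa.
Head loss h_f = ΔP/(ρg) = 2.345e+04/(901·9.81) = 2.65 m.

h_f ≈ 2.65 m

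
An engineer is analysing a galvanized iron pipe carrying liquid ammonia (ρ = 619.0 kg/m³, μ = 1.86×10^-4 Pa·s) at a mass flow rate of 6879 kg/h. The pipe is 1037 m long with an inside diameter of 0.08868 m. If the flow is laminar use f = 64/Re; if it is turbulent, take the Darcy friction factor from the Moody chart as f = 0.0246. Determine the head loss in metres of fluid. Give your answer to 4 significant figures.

h_f ≈ 3.662 m

ṁ = 6879 kg/h = 6879/3600 = 1.911 kg/s.
A = πD²/4 = π(0.08868)²/4 = 0.006176 m²; mean velocity V = ṁ/(ρA) = 1.911/(619 · 0.006176) = 0.4998 m/s.
Reynolds number Re = ρVD/μ = 619 · 0.4998 · 0.08868 / 0.000186 = 1.475e+05.
Re > 4000 → turbulent; use the Moody-chart value f = 0.0246.
Darcy-Weisbach: ΔP = f(L/D)(ρV²/2) = 0.0246·(1037/0.08868)·(619·0.4998²/2) = 0.0246·1.169e+04·77.31 = 2.224e+04 Pa.
Head loss h_f = ΔP/(ρg) = 2.224e+04/(619·9.81) = 3.662 m.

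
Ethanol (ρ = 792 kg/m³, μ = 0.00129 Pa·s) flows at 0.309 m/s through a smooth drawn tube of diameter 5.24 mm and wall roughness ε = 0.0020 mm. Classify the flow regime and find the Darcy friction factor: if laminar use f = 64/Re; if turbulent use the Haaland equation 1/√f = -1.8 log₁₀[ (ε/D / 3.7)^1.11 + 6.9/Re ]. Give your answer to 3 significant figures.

Re = ρVD/μ = 792·0.309·0.00524/0.00129 = 994.1.
Re < 2300 → laminar, so f = 64/Re = 0.06438 (roughness is irrelevant in laminar flow).

f ≈ 0.0644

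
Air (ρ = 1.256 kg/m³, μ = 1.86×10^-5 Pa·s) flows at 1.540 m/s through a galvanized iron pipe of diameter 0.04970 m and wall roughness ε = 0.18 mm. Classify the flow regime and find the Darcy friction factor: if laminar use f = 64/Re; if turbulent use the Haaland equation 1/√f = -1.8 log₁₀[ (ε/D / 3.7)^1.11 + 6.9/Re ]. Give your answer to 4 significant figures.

Re = ρVD/μ = 1.256·1.54·0.0497/1.86e-05 = 5168.
Re > 4000 → turbulent. ε/D = 0.00018/0.0497 = 0.00362; Haaland: 1/√f = -1.8 log₁₀[0.000457 + 0.00134] = 4.944, so f = 0.04091.

f ≈ 0.04091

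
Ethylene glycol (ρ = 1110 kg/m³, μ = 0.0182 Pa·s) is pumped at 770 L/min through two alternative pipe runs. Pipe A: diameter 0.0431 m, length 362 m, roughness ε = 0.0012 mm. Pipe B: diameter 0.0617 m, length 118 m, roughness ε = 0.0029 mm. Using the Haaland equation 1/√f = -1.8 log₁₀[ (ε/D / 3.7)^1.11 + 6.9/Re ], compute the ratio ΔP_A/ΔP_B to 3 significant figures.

Pipe A: V = Q/A = 0.01283/0.001459 = 8.796 m/s; Re = 2.312e+04; ε/D = 2.78e-05; Haaland → f = 0.02488; ΔP_A = f(L/D)(ρV²/2) = 8.973e+06 Pa.
Pipe B: V = Q/A = 0.01283/0.00299 = 4.292 m/s; Re = 1.615e+04; ε/D = 4.7e-05; Haaland → f = 0.02725; ΔP_B = f(L/D)(ρV²/2) = 5.328e+05 Pa.
ΔP_A/ΔP_B = 8.973e+06/5.328e+05 = 16.8.

ΔP_A/ΔP_B ≈ 16.8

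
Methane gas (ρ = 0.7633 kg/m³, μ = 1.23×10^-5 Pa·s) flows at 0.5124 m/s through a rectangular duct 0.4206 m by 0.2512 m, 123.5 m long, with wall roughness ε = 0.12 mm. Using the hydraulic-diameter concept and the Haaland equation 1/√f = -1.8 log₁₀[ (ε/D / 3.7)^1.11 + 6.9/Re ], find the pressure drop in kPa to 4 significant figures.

ΔP ≈ 0.001233 kPa

Hydraulic diameter D_h = 4A/P = 4·(0.4206·0.2512)/(2·(0.4206+0.2512)) = 0.4226/1.344 = 0.3145 m.
Re = ρVD_h/μ = 0.7633·0.5124·0.3145/1.23e-05 = 1e+04.
ε/D_h = 0.00012/0.3145 = 0.000382; Haaland gives 1/√f = -1.8 log₁₀[3.76e-05+0.00069] = 5.649, so f = 0.03134.
ΔP = f(L/D_h)(ρV²/2) = 0.03134·123.5/0.3145·0.1002 = 1.233 Pa.
ΔP = 0.001233 kPa.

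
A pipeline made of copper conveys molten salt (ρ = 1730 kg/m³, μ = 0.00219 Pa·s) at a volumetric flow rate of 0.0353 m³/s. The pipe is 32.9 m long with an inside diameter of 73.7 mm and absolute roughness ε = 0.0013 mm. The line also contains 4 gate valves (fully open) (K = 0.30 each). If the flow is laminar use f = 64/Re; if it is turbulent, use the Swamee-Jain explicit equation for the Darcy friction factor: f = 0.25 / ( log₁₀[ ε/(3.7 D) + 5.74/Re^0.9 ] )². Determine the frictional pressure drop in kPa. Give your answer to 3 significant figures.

ΔP ≈ 427 kPa

Cross-sectional area A = πD²/4 = π(0.0737)²/4 = 0.004266 m²; mean velocity V = Q/A = 0.0353/0.004266 = 8.275 m/s.
Reynolds number Re = ρVD/μ = 1730 · 8.275 · 0.0737 / 0.00219 = 4.817e+05.
Re > 4000 → turbulent. Relative roughness ε/D = 1.3e-06/0.0737 = 1.76e-05. Swamee-Jain: f = 0.25/(log₁₀[1.76e-05/3.7 + 5.74/4.817e+05^0.9])² = 0.25/(log₁₀[4.77e-06 + 4.41e-05])² = 0.25/(-4.311)² = 0.01345.
Total minor-loss coefficient ΣK = 4·0.3 = 1.2.
ΔP = [f·L/D + ΣK]·(ρV²/2) = [0.01345·32.9/0.0737 + 1.2]·(1730·8.275²/2) = [6.005 + 1.2]·5.923e+04 = 4.267e+05 Pa.
ΔP = 4.267e+05 Pa = 427 kPa.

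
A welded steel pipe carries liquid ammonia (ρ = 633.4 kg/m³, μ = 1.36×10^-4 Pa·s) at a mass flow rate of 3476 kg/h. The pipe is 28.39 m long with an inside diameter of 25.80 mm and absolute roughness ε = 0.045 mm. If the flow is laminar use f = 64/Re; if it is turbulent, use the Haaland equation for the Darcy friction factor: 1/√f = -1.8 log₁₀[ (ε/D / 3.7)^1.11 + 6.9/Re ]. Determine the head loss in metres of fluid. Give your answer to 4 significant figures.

ṁ = 3476 kg/h = 3476/3600 = 0.9656 kg/s.
A = πD²/4 = π(0.0258)²/4 = 0.0005228 m²; mean velocity V = ṁ/(ρA) = 0.9656/(633.4 · 0.0005228) = 2.916 m/s.
Reynolds number Re = ρVD/μ = 633.4 · 2.916 · 0.0258 / 0.000136 = 3.504e+05.
Re > 4000 → turbulent. Relative roughness ε/D = 4.5e-05/0.0258 = 0.00174. Haaland: 1/√f = -1.8 log₁₀[(0.00174/3.7)^1.11 + 6.9/3.504e+05] = -1.8 log₁₀[0.000203 + 1.97e-05] = 6.574, so f = 0.02314.
Darcy-Weisbach: ΔP = f(L/D)(ρV²/2) = 0.02314·(28.39/0.0258)·(633.4·2.916²/2) = 0.02314·1100·2693 = 6.856e+04 Pa.
Head loss h_f = ΔP/(ρg) = 6.856e+04/(633.4·9.81) = 11.03 m.

h_f ≈ 11.03 m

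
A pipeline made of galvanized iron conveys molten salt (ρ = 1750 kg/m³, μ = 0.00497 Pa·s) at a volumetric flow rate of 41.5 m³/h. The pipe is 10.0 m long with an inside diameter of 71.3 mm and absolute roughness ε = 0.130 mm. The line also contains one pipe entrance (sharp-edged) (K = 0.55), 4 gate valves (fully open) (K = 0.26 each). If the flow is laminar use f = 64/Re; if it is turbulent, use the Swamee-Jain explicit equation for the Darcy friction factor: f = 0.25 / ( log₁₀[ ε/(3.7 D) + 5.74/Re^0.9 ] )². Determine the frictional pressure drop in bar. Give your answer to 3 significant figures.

Q = 41.5 m³/h = 41.5/3600 = 0.01153 m³/s.
Cross-sectional area A = πD²/4 = π(0.0713)²/4 = 0.003993 m²; mean velocity V = Q/A = 0.01153/0.003993 = 2.887 m/s.
Reynolds number Re = ρVD/μ = 1750 · 2.887 · 0.0713 / 0.00497 = 7.248e+04.
Re > 4000 → turbulent. Relative roughness ε/D = 0.00013/0.0713 = 0.00182. Swamee-Jain: f = 0.25/(log₁₀[0.00182/3.7 + 5.74/7.248e+04^0.9])² = 0.25/(log₁₀[0.000493 + 0.000242])² = 0.25/(-3.134)² = 0.02546.
Total minor-loss coefficient ΣK = 1·0.55 + 4·0.26 = 1.59.
ΔP = [f·L/D + ΣK]·(ρV²/2) = [0.02546·10/0.0713 + 1.59]·(1750·2.887²/2) = [3.571 + 1.59]·7294 = 3.764e+04 Pa.
ΔP = 3.764e+04 Pa = 0.376 bar.

ΔP ≈ 0.376 bar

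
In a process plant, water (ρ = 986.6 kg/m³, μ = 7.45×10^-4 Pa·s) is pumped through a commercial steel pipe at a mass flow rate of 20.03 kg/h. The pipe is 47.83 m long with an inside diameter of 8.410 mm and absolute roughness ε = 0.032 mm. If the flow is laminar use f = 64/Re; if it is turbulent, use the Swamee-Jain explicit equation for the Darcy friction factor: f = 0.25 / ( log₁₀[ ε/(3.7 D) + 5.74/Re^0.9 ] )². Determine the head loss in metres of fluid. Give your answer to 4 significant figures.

ṁ = 20.03 kg/h = 20.03/3600 = 0.005564 kg/s.
A = πD²/4 = π(0.00841)²/4 = 5.555e-05 m²; mean velocity V = ṁ/(ρA) = 0.005564/(986.6 · 5.555e-05) = 0.1015 m/s.
Reynolds number Re = ρVD/μ = 986.6 · 0.1015 · 0.00841 / 0.000745 = 1131.
Re < 2300 → laminar flow, so f = 64/Re = 64/1131 = 0.0566 (the turbulent correlation is not needed).
Darcy-Weisbach: ΔP = f(L/D)(ρV²/2) = 0.0566·(47.83/0.00841)·(986.6·0.1015²/2) = 0.0566·5687·5.084 = 1637 Pa.
Head loss h_f = ΔP/(ρg) = 1637/(986.6·9.81) = 0.1691 m.

h_f ≈ 0.1691 m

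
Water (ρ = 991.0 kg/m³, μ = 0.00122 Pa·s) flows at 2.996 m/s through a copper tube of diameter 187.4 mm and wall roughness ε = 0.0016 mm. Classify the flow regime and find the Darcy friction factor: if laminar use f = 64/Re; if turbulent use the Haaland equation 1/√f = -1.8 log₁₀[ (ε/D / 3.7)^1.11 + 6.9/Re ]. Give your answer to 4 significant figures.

f ≈ 0.01337

Re = ρVD/μ = 991·2.996·0.1874/0.00122 = 4.561e+05.
Re > 4000 → turbulent. ε/D = 1.6e-06/0.1874 = 8.54e-06; Haaland: 1/√f = -1.8 log₁₀[5.53e-07 + 1.51e-05] = 8.648, so f = 0.01337.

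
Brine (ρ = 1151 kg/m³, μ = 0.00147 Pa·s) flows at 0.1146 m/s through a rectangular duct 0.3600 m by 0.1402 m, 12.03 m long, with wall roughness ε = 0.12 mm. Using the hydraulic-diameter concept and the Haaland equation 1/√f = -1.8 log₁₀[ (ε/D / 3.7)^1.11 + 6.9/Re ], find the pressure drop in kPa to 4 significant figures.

Hydraulic diameter D_h = 4A/P = 4·(0.36·0.1402)/(2·(0.36+0.1402)) = 0.2019/1 = 0.2018 m.
Re = ρVD_h/μ = 1151·0.1146·0.2018/0.00147 = 1.811e+04.
ε/D_h = 0.00012/0.2018 = 0.000595; Haaland gives 1/√f = -1.8 log₁₀[6.15e-05+0.000381] = 6.037, so f = 0.02744.
ΔP = f(L/D_h)(ρV²/2) = 0.02744·12.03/0.2018·7.558 = 12.36 Pa.
ΔP = 0.01236 kPa.

ΔP ≈ 0.01236 kPa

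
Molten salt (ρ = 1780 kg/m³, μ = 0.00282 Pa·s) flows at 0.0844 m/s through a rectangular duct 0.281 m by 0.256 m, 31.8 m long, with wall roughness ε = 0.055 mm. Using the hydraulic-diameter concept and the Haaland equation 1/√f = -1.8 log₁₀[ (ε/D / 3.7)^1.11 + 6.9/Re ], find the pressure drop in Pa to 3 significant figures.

ΔP ≈ 21.3 Pa

Hydraulic diameter D_h = 4A/P = 4·(0.281·0.256)/(2·(0.281+0.256)) = 0.2877/1.074 = 0.2679 m.
Re = ρVD_h/μ = 1780·0.0844·0.2679/0.00282 = 1.427e+04.
ε/D_h = 5.5e-05/0.2679 = 0.000205; Haaland gives 1/√f = -1.8 log₁₀[1.89e-05+0.000483] = 5.938, so f = 0.02836.
ΔP = f(L/D_h)(ρV²/2) = 0.02836·31.8/0.2679·6.34 = 21.34 Pa.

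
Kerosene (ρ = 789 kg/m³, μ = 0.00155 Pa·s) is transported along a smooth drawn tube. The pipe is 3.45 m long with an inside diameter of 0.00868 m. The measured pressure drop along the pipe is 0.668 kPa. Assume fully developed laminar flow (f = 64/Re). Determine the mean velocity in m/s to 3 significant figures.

V ≈ 0.294 m/s

For laminar flow, f = 64/Re with Re = ρVD/μ, so Darcy-Weisbach reduces to ΔP = 32μLV/D². Solving for V: V = ΔP·D²/(32μL) = 668·(0.00868)²/(32·0.00155·3.45) = 0.2941 m/s.
Check: Re = ρVD/μ = 789·0.2941·0.00868/0.00155 = 1300 < 2300, so the laminar assumption holds.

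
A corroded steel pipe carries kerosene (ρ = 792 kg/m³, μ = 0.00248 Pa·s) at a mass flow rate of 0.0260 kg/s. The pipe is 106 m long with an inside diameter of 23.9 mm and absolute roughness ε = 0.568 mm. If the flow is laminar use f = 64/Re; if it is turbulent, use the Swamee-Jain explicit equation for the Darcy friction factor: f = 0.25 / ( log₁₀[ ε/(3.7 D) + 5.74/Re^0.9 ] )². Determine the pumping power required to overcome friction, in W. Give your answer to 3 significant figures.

P ≈ 0.0354 W

A = πD²/4 = π(0.0239)²/4 = 0.0004486 m²; mean velocity V = ṁ/(ρA) = 0.026/(792 · 0.0004486) = 0.07317 m/s.
Reynolds number Re = ρVD/μ = 792 · 0.07317 · 0.0239 / 0.00248 = 558.5.
Re < 2300 → laminar flow, so f = 64/Re = 64/558.5 = 0.1146 (the turbulent correlation is not needed).
Darcy-Weisbach: ΔP = f(L/D)(ρV²/2) = 0.1146·(106/0.0239)·(792·0.07317²/2) = 0.1146·4435·2.12 = 1078 Pa.
Q = ṁ/ρ = 0.026/792 = 3.283e-05 m³/s.
Pumping power P = QΔP = 3.283e-05·1078 = 0.03538 W = 0.0354 W.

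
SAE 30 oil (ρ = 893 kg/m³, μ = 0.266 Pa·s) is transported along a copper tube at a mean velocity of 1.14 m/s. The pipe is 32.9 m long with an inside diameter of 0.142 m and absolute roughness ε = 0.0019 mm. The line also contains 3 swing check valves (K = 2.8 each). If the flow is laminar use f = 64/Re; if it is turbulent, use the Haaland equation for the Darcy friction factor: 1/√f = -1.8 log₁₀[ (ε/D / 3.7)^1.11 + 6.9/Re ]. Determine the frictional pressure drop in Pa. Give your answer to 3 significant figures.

ΔP ≈ 20700 Pa

Reynolds number Re = ρVD/μ = 893 · 1.14 · 0.142 / 0.266 = 543.5.
Re < 2300 → laminar flow, so f = 64/Re = 64/543.5 = 0.1178 (the turbulent correlation is not needed).
Total minor-loss coefficient ΣK = 3·2.8 = 8.4.
ΔP = [f·L/D + ΣK]·(ρV²/2) = [0.1178·32.9/0.142 + 8.4]·(893·1.14²/2) = [27.29 + 8.4]·580.3 = 2.071e+04 Pa.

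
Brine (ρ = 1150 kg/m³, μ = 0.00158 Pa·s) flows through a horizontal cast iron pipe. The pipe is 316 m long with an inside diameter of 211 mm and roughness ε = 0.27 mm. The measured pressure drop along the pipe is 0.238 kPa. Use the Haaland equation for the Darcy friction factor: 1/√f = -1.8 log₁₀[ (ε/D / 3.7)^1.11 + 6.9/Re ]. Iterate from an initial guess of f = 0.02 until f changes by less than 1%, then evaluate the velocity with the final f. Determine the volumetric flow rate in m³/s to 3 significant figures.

Rearranging Darcy-Weisbach: V = √(2·ΔP·D/(f·L·ρ)). With ε/D = 0.00027/0.211 = 0.00128, iterate starting from f = 0.02:
  f = 0.02 → V = √(2·238·0.211/(0.02·316·1150)) = 0.1176 m/s; Re = ρVD/μ = 1.805e+04; f → 0.02871
  f = 0.02871 → V = 0.09812 m/s; Re = 1.507e+04; f → 0.02976
  f = 0.02976 → V = 0.09637 m/s; Re = 1.48e+04; f → 0.02987
Converged (Δf/f < 1%). With the final f = 0.02987: V = √(2·238·0.211/(0.02987·316·1150)) = 0.09619 m/s.
Q = V·A = 0.09619·(π/4·0.211²) = 0.003364 m³/s = 0.00336 m³/s.

Q ≈ 0.00336 m³/s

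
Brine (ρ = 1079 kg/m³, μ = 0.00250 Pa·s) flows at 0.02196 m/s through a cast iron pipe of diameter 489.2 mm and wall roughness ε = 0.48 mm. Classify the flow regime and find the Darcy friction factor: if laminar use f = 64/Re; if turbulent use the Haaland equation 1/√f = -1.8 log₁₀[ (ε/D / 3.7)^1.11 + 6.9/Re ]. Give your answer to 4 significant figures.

Re = ρVD/μ = 1079·0.02196·0.4892/0.0025 = 4637.
Re > 4000 → turbulent. ε/D = 0.00048/0.4892 = 0.000981; Haaland: 1/√f = -1.8 log₁₀[0.000107 + 0.00149] = 5.035, so f = 0.03945.

f ≈ 0.03945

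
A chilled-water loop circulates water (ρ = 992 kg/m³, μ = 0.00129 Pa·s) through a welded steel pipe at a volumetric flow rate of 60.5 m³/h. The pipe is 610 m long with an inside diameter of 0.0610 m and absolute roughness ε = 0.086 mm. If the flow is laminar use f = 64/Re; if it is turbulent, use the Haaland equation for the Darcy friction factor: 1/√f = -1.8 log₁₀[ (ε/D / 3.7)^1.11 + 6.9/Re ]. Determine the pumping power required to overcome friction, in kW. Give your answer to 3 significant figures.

P ≈ 61.1 kW

Q = 60.5 m³/h = 60.5/3600 = 0.01681 m³/s.
Cross-sectional area A = πD²/4 = π(0.061)²/4 = 0.002922 m²; mean velocity V = Q/A = 0.01681/0.002922 = 5.75 m/s.
Reynolds number Re = ρVD/μ = 992 · 5.75 · 0.061 / 0.00129 = 2.697e+05.
Re > 4000 → turbulent. Relative roughness ε/D = 8.6e-05/0.061 = 0.00141. Haaland: 1/√f = -1.8 log₁₀[(0.00141/3.7)^1.11 + 6.9/2.697e+05] = -1.8 log₁₀[0.00016 + 2.56e-05] = 6.715, so f = 0.02217.
Darcy-Weisbach: ΔP = f(L/D)(ρV²/2) = 0.02217·(610/0.061)·(992·5.75²/2) = 0.02217·1e+04·1.64e+04 = 3.637e+06 Pa.
Pumping power P = QΔP = 0.01681·3.637e+06 = 61120 W = 61.1 kW.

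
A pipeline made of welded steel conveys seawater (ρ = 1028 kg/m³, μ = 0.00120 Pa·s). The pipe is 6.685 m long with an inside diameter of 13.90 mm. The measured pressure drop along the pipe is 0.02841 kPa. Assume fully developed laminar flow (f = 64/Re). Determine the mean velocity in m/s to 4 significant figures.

V ≈ 0.02138 m/s

For laminar flow, f = 64/Re with Re = ρVD/μ, so Darcy-Weisbach reduces to ΔP = 32μLV/D². Solving for V: V = ΔP·D²/(32μL) = 28.41·(0.0139)²/(32·0.0012·6.685) = 0.02138 m/s.
Check: Re = ρVD/μ = 1028·0.02138·0.0139/0.0012 = 254.6 < 2300, so the laminar assumption holds.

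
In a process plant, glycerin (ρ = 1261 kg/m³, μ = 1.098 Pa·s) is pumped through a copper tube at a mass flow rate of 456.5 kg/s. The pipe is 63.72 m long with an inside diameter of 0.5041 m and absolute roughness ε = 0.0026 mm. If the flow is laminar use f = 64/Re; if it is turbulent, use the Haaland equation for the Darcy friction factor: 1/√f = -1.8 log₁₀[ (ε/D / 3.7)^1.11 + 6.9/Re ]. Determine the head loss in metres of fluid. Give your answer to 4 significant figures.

A = πD²/4 = π(0.5041)²/4 = 0.1996 m²; mean velocity V = ṁ/(ρA) = 456.5/(1261 · 0.1996) = 1.814 m/s.
Reynolds number Re = ρVD/μ = 1261 · 1.814 · 0.5041 / 1.1 = 1050.
Re < 2300 → laminar flow, so f = 64/Re = 64/1050 = 0.06095 (the turbulent correlation is not needed).
Darcy-Weisbach: ΔP = f(L/D)(ρV²/2) = 0.06095·(63.72/0.5041)·(1261·1.814²/2) = 0.06095·126.4·2074 = 1.598e+04 Pa.
Head loss h_f = ΔP/(ρg) = 1.598e+04/(1261·9.81) = 1.292 m.

h_f ≈ 1.292 m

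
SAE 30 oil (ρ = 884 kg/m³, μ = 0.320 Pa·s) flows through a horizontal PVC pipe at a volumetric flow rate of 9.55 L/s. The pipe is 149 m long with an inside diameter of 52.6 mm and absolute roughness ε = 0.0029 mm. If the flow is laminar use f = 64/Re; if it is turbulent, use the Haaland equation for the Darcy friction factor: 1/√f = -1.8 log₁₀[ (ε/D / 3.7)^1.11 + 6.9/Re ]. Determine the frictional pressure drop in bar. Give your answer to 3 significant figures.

ΔP ≈ 24.2 bar

Q = 9.55 L/s = 9.55/1000 = 0.00955 m³/s.
Cross-sectional area A = πD²/4 = π(0.0526)²/4 = 0.002173 m²; mean velocity V = Q/A = 0.00955/0.002173 = 4.395 m/s.
Reynolds number Re = ρVD/μ = 884 · 4.395 · 0.0526 / 0.32 = 638.6.
Re < 2300 → laminar flow, so f = 64/Re = 64/638.6 = 0.1002 (the turbulent correlation is not needed).
Darcy-Weisbach: ΔP = f(L/D)(ρV²/2) = 0.1002·(149/0.0526)·(884·4.395²/2) = 0.1002·2833·8537 = 2.424e+06 Pa.
ΔP = 2.424e+06 Pa = 24.2 bar.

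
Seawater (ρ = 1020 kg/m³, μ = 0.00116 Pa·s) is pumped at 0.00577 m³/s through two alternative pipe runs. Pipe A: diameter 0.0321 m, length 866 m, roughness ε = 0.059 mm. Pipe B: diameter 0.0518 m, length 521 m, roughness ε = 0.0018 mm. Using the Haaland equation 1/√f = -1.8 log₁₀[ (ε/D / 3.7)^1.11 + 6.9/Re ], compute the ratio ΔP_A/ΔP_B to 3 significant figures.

ΔP_A/ΔP_B ≈ 25.2

Pipe A: V = Q/A = 0.00577/0.0008093 = 7.13 m/s; Re = 2.012e+05; ε/D = 0.00184; Haaland → f = 0.02377; ΔP_A = f(L/D)(ρV²/2) = 1.663e+07 Pa.
Pipe B: V = Q/A = 0.00577/0.002107 = 2.738 m/s; Re = 1.247e+05; ε/D = 3.47e-05; Haaland → f = 0.01719; ΔP_B = f(L/D)(ρV²/2) = 6.611e+05 Pa.
ΔP_A/ΔP_B = 1.663e+07/6.611e+05 = 25.2.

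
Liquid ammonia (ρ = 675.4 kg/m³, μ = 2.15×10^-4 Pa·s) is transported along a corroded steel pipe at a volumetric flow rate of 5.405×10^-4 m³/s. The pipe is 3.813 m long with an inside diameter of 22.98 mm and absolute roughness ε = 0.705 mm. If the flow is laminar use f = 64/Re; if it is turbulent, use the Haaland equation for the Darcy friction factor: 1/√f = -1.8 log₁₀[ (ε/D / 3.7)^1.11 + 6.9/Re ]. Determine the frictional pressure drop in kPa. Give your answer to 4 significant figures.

ΔP ≈ 5.534 kPa

Cross-sectional area A = πD²/4 = π(0.02298)²/4 = 0.0004148 m²; mean velocity V = Q/A = 0.0005405/0.0004148 = 1.303 m/s.
Reynolds number Re = ρVD/μ = 675.4 · 1.303 · 0.02298 / 0.000215 = 9.408e+04.
Re > 4000 → turbulent. Relative roughness ε/D = 0.000705/0.02298 = 0.0307. Haaland: 1/√f = -1.8 log₁₀[(0.0307/3.7)^1.11 + 6.9/9.408e+04] = -1.8 log₁₀[0.00489 + 7.33e-05] = 4.147, so f = 0.05815.
Darcy-Weisbach: ΔP = f(L/D)(ρV²/2) = 0.05815·(3.813/0.02298)·(675.4·1.303²/2) = 0.05815·165.9·573.5 = 5534 Pa.
ΔP = 5534 Pa = 5.534 kPa.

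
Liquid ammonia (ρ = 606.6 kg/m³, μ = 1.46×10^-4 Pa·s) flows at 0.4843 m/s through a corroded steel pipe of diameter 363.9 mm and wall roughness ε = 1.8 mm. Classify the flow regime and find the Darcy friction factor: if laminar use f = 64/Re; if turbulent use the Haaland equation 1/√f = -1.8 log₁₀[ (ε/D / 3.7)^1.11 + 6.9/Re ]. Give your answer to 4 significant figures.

Re = ρVD/μ = 606.6·0.4843·0.3639/0.000146 = 7.322e+05.
Re > 4000 → turbulent. ε/D = 0.0018/0.3639 = 0.00495; Haaland: 1/√f = -1.8 log₁₀[0.000646 + 9.42e-06] = 5.731, so f = 0.03045.

f ≈ 0.03045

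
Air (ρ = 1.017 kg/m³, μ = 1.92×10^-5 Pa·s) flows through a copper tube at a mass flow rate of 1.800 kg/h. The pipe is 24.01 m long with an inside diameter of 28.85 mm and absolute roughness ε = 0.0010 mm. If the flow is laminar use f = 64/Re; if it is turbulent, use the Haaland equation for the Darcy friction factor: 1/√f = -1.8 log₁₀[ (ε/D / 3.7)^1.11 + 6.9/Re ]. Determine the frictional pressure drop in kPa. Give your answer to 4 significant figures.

ṁ = 1.800 kg/h = 1.800/3600 = 0.0005 kg/s.
A = πD²/4 = π(0.02885)²/4 = 0.0006537 m²; mean velocity V = ṁ/(ρA) = 0.0005/(1.017 · 0.0006537) = 0.7521 m/s.
Reynolds number Re = ρVD/μ = 1.017 · 0.7521 · 0.02885 / 1.92e-05 = 1149.
Re < 2300 → laminar flow, so f = 64/Re = 64/1149 = 0.05569 (the turbulent correlation is not needed).
Darcy-Weisbach: ΔP = f(L/D)(ρV²/2) = 0.05569·(24.01/0.02885)·(1.017·0.7521²/2) = 0.05569·832.2·0.2876 = 13.33 Pa.
ΔP = 13.33 Pa = 0.01333 kPa.

ΔP ≈ 0.01333 kPa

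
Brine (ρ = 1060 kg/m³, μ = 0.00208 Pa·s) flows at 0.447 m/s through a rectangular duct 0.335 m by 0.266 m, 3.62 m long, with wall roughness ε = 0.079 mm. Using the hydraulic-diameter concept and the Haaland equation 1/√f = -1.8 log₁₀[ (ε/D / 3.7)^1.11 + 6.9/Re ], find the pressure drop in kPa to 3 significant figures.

Hydraulic diameter D_h = 4A/P = 4·(0.335·0.266)/(2·(0.335+0.266)) = 0.3564/1.202 = 0.2965 m.
Re = ρVD_h/μ = 1060·0.447·0.2965/0.00208 = 6.755e+04.
ε/D_h = 7.9e-05/0.2965 = 0.000266; Haaland gives 1/√f = -1.8 log₁₀[2.52e-05+0.000102] = 7.011, so f = 0.02034.
ΔP = f(L/D_h)(ρV²/2) = 0.02034·3.62/0.2965·105.9 = 26.3 Pa.
ΔP = 0.0263 kPa.

ΔP ≈ 0.0263 kPa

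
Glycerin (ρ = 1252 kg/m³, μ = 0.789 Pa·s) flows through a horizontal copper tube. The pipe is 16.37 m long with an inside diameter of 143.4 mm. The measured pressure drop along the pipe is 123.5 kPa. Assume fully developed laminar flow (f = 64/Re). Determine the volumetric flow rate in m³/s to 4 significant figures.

For laminar flow, f = 64/Re with Re = ρVD/μ, so Darcy-Weisbach reduces to ΔP = 32μLV/D². Solving for V: V = ΔP·D²/(32μL) = 1.235e+05·(0.1434)²/(32·0.789·16.37) = 6.145 m/s.
Check: Re = ρVD/μ = 1252·6.145·0.1434/0.789 = 1398 < 2300, so the laminar assumption holds.
Q = V·A = 6.145·(π/4·0.1434²) = 0.09924 m³/s = 0.09924 m³/s.

Q ≈ 0.09924 m³/s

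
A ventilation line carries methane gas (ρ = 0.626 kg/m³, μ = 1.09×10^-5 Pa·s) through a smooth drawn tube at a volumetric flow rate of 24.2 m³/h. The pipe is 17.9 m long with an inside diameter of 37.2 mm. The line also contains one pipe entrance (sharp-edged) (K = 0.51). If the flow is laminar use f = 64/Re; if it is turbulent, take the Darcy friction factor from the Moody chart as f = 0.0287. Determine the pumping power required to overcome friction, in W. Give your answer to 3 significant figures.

P ≈ 1.15 W

Q = 24.2 m³/h = 24.2/3600 = 0.006722 m³/s.
Cross-sectional area A = πD²/4 = π(0.0372)²/4 = 0.001087 m²; mean velocity V = Q/A = 0.006722/0.001087 = 6.185 m/s.
Reynolds number Re = ρVD/μ = 0.626 · 6.185 · 0.0372 / 1.09e-05 = 1.321e+04.
Re > 4000 → turbulent; use the Moody-chart value f = 0.0287.
Total minor-loss coefficient ΣK = 1·0.51 = 0.51.
ΔP = [f·L/D + ΣK]·(ρV²/2) = [0.0287·17.9/0.0372 + 0.51]·(0.626·6.185²/2) = [13.81 + 0.51]·11.97 = 171.5 Pa.
Pumping power P = QΔP = 0.006722·171.5 = 1.153 W = 1.15 W.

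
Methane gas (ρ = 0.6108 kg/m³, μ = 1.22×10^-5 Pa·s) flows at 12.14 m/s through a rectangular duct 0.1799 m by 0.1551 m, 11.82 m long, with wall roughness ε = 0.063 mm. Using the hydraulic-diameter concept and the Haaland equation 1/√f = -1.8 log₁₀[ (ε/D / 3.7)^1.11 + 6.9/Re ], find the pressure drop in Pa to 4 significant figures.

Hydraulic diameter D_h = 4A/P = 4·(0.1799·0.1551)/(2·(0.1799+0.1551)) = 0.1116/0.67 = 0.1666 m.
Re = ρVD_h/μ = 0.6108·12.14·0.1666/1.22e-05 = 1.012e+05.
ε/D_h = 6.3e-05/0.1666 = 0.000378; Haaland gives 1/√f = -1.8 log₁₀[3.72e-05+6.81e-05] = 7.159, so f = 0.01951.
ΔP = f(L/D_h)(ρV²/2) = 0.01951·11.82/0.1666·45.01 = 62.31 Pa.

ΔP ≈ 62.31 Pa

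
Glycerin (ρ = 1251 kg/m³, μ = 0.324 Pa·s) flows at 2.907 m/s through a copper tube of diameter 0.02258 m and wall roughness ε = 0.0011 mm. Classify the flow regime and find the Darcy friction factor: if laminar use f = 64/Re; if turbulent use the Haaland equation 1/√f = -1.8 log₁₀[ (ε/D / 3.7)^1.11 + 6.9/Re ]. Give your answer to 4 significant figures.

f ≈ 0.2525

Re = ρVD/μ = 1251·2.907·0.02258/0.324 = 253.4.
Re < 2300 → laminar, so f = 64/Re = 0.2525 (roughness is irrelevant in laminar flow).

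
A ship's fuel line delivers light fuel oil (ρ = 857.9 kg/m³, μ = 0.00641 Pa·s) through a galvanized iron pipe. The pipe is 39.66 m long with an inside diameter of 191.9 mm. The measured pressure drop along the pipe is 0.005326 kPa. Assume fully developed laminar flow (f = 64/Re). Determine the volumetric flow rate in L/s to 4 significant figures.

For laminar flow, f = 64/Re with Re = ρVD/μ, so Darcy-Weisbach reduces to ΔP = 32μLV/D². Solving for V: V = ΔP·D²/(32μL) = 5.326·(0.1919)²/(32·0.00641·39.66) = 0.02411 m/s.
Check: Re = ρVD/μ = 857.9·0.02411·0.1919/0.00641 = 619.2 < 2300, so the laminar assumption holds.
Q = V·A = 0.02411·(π/4·0.1919²) = 0.0006973 m³/s = 0.6973 L/s.

Q ≈ 0.6973 L/s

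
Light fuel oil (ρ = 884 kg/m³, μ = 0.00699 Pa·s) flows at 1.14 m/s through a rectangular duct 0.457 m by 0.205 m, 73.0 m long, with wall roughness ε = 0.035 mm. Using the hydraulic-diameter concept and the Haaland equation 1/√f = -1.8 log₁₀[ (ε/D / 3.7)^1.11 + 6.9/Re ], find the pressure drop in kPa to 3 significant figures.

Hydraulic diameter D_h = 4A/P = 4·(0.457·0.205)/(2·(0.457+0.205)) = 0.3747/1.324 = 0.283 m.
Re = ρVD_h/μ = 884·1.14·0.283/0.00699 = 4.081e+04.
ε/D_h = 3.5e-05/0.283 = 0.000124; Haaland gives 1/√f = -1.8 log₁₀[1.08e-05+0.000169] = 6.741, so f = 0.02201.
ΔP = f(L/D_h)(ρV²/2) = 0.02201·73/0.283·574.4 = 3260 Pa.
ΔP = 3.26 kPa.

ΔP ≈ 3.26 kPa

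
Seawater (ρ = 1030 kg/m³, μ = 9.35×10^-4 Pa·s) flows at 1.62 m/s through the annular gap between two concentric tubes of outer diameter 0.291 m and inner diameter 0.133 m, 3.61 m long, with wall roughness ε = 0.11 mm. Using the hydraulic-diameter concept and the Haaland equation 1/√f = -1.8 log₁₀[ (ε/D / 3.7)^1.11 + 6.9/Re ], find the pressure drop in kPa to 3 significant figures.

Hydraulic diameter D_h = 4A/P = D_o - D_i = 0.291 - 0.133 = 0.158 m.
Re = ρVD_h/μ = 1030·1.62·0.158/0.000935 = 2.82e+05.
ε/D_h = 0.00011/0.158 = 0.000696; Haaland gives 1/√f = -1.8 log₁₀[7.32e-05+2.45e-05] = 7.218, so f = 0.01919.
ΔP = f(L/D_h)(ρV²/2) = 0.01919·3.61/0.158·1352 = 592.7 Pa.
ΔP = 0.593 kPa.

ΔP ≈ 0.593 kPa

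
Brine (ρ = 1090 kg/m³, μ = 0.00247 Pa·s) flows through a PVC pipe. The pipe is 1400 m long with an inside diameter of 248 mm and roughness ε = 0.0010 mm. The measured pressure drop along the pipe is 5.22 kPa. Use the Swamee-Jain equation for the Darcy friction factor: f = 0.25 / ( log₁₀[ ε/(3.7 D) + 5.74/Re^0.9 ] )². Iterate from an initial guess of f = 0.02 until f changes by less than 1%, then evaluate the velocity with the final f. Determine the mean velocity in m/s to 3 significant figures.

Rearranging Darcy-Weisbach: V = √(2·ΔP·D/(f·L·ρ)). With ε/D = 1e-06/0.248 = 4.03e-06, iterate starting from f = 0.02:
  f = 0.02 → V = √(2·5220·0.248/(0.02·1400·1090)) = 0.2913 m/s; Re = ρVD/μ = 3.188e+04; f → 0.02305
  f = 0.02305 → V = 0.2713 m/s; Re = 2.969e+04; f → 0.02344
  f = 0.02344 → V = 0.269 m/s; Re = 2.944e+04; f → 0.02349
Converged (Δf/f < 1%). With the final f = 0.02349: V = √(2·5220·0.248/(0.02349·1400·1090)) = 0.2688 m/s.

V ≈ 0.269 m/s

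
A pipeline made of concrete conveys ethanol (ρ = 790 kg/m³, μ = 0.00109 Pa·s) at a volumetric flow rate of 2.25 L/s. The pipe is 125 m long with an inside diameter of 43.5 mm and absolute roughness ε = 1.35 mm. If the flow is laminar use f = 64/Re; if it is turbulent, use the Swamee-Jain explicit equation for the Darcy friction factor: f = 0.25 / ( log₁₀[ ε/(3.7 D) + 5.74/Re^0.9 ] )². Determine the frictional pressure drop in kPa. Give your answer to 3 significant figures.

Q = 2.25 L/s = 2.25/1000 = 0.00225 m³/s.
Cross-sectional area A = πD²/4 = π(0.0435)²/4 = 0.001486 m²; mean velocity V = Q/A = 0.00225/0.001486 = 1.514 m/s.
Reynolds number Re = ρVD/μ = 790 · 1.514 · 0.0435 / 0.00109 = 4.773e+04.
Re > 4000 → turbulent. Relative roughness ε/D = 0.00135/0.0435 = 0.031. Swamee-Jain: f = 0.25/(log₁₀[0.031/3.7 + 5.74/4.773e+04^0.9])² = 0.25/(log₁₀[0.00839 + 0.000353])² = 0.25/(-2.058)² = 0.059.
Darcy-Weisbach: ΔP = f(L/D)(ρV²/2) = 0.059·(125/0.0435)·(790·1.514²/2) = 0.059·2874·905.4 = 1.535e+05 Pa.
ΔP = 1.535e+05 Pa = 153 kPa.

ΔP ≈ 153 kPa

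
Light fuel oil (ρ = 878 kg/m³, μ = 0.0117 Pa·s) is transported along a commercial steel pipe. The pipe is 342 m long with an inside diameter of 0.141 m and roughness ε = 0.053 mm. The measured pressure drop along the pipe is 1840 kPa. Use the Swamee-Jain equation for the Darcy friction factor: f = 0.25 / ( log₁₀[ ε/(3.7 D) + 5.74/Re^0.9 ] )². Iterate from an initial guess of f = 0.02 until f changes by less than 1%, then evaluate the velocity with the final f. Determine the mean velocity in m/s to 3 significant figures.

Rearranging Darcy-Weisbach: V = √(2·ΔP·D/(f·L·ρ)). With ε/D = 5.3e-05/0.141 = 0.000376, iterate starting from f = 0.02:
  f = 0.02 → V = √(2·1.84e+06·0.141/(0.02·342·878)) = 9.295 m/s; Re = ρVD/μ = 9.835e+04; f → 0.01991
Converged (Δf/f < 1%). With the final f = 0.01991: V = √(2·1.84e+06·0.141/(0.01991·342·878)) = 9.317 m/s.

V ≈ 9.32 m/s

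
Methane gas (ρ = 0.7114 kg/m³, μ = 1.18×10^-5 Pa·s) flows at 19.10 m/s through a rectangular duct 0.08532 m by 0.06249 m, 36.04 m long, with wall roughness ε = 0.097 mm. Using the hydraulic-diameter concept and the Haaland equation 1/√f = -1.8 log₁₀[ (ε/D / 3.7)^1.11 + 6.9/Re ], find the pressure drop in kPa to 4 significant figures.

ΔP ≈ 1.519 kPa

Hydraulic diameter D_h = 4A/P = 4·(0.08532·0.06249)/(2·(0.08532+0.06249)) = 0.02133/0.2956 = 0.07214 m.
Re = ρVD_h/μ = 0.7114·19.1·0.07214/1.18e-05 = 8.307e+04.
ε/D_h = 9.7e-05/0.07214 = 0.00134; Haaland gives 1/√f = -1.8 log₁₀[0.000152+8.31e-05] = 6.532, so f = 0.02344.
ΔP = f(L/D_h)(ρV²/2) = 0.02344·36.04/0.07214·129.8 = 1519 Pa.
ΔP = 1.519 kPa.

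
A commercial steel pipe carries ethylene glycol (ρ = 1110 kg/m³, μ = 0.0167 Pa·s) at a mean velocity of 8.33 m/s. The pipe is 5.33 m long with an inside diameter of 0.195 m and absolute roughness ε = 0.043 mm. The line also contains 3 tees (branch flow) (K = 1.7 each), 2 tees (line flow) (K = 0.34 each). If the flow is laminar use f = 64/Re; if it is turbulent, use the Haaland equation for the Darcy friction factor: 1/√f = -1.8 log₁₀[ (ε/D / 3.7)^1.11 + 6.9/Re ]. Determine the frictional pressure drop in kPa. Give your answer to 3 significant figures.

ΔP ≈ 242 kPa

Reynolds number Re = ρVD/μ = 1110 · 8.33 · 0.195 / 0.0167 = 1.08e+05.
Re > 4000 → turbulent. Relative roughness ε/D = 4.3e-05/0.195 = 0.000221. Haaland: 1/√f = -1.8 log₁₀[(0.000221/3.7)^1.11 + 6.9/1.08e+05] = -1.8 log₁₀[2.04e-05 + 6.39e-05] = 7.333, so f = 0.0186.
Total minor-loss coefficient ΣK = 3·1.7 + 2·0.34 = 5.78.
ΔP = [f·L/D + ΣK]·(ρV²/2) = [0.0186·5.33/0.195 + 5.78]·(1110·8.33²/2) = [0.5083 + 5.78]·3.851e+04 = 2.422e+05 Pa.
ΔP = 2.422e+05 Pa = 242 kPa.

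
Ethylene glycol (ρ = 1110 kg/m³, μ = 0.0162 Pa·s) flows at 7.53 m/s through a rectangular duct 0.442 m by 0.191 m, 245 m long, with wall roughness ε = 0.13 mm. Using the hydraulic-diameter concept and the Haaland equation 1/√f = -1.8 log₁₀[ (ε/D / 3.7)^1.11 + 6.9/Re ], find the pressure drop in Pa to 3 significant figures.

ΔP ≈ 557000 Pa

Hydraulic diameter D_h = 4A/P = 4·(0.442·0.191)/(2·(0.442+0.191)) = 0.3377/1.266 = 0.2667 m.
Re = ρVD_h/μ = 1110·7.53·0.2667/0.0162 = 1.376e+05.
ε/D_h = 0.00013/0.2667 = 0.000487; Haaland gives 1/√f = -1.8 log₁₀[4.93e-05+5.01e-05] = 7.204, so f = 0.01927.
ΔP = f(L/D_h)(ρV²/2) = 0.01927·245/0.2667·3.147e+04 = 5.569e+05 Pa.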